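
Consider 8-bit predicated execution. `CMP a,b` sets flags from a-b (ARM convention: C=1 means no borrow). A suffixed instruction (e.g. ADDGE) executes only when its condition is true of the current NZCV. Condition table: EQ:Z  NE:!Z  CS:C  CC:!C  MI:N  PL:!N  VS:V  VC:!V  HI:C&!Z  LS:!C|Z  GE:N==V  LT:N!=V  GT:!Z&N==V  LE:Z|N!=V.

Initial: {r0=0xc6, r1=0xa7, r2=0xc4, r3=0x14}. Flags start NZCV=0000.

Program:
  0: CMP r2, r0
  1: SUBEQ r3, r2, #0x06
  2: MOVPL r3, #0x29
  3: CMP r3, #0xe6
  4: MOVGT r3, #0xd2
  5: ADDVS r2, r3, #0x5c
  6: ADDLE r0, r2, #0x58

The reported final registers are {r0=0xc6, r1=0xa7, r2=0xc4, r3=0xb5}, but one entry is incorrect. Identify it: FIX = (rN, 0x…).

FIX = (r3, 0xd2)

0: ✓ CMP  NZCV=1000
1: · SUBEQ
2: · MOVPL
3: ✓ CMP  NZCV=0000
4: ✓ MOVGT  r3←0xd2
5: · ADDVS
6: · ADDLE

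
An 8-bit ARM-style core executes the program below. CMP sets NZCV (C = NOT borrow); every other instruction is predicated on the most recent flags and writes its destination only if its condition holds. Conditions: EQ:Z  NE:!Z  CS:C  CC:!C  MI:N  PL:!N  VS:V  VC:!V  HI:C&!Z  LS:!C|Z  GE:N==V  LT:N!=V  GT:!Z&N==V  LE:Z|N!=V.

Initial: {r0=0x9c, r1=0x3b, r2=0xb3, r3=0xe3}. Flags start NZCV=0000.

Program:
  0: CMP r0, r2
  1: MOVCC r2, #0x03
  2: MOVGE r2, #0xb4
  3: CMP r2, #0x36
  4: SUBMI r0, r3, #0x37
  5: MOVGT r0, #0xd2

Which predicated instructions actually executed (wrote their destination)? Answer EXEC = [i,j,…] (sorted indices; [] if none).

EXEC = [1,4]

[0] flags=1000 → (cmp)
[1] flags=1000 CC?T → r2=0x03
[2] flags=1000 GE?F → skip
[3] flags=1000 → (cmp)
[4] flags=1000 MI?T → r0=0xac
[5] flags=1000 GT?F → skip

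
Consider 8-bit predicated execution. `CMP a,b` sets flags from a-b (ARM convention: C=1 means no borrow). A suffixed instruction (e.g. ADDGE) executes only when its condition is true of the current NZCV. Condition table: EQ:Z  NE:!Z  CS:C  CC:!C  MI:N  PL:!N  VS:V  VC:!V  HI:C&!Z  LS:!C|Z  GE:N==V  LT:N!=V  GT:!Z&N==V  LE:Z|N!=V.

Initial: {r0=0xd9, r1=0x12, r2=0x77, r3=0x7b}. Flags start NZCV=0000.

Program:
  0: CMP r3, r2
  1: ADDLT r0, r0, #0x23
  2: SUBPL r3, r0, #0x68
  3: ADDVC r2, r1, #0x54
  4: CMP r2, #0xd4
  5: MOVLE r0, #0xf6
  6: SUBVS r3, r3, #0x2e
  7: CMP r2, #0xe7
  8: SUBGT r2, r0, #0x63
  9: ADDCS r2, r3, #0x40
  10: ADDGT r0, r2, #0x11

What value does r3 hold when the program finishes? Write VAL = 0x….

VAL = 0x43

[0] flags=0010 → (cmp)
[1] flags=0010 LT?F → skip
[2] flags=0010 PL?T → r3=0x71
[3] flags=0010 VC?T → r2=0x66
[4] flags=1001 → (cmp)
[5] flags=1001 LE?F → skip
[6] flags=1001 VS?T → r3=0x43
[7] flags=0000 → (cmp)
[8] flags=0000 GT?T → r2=0x76
[9] flags=0000 CS?F → skip
[10] flags=0000 GT?T → r0=0x87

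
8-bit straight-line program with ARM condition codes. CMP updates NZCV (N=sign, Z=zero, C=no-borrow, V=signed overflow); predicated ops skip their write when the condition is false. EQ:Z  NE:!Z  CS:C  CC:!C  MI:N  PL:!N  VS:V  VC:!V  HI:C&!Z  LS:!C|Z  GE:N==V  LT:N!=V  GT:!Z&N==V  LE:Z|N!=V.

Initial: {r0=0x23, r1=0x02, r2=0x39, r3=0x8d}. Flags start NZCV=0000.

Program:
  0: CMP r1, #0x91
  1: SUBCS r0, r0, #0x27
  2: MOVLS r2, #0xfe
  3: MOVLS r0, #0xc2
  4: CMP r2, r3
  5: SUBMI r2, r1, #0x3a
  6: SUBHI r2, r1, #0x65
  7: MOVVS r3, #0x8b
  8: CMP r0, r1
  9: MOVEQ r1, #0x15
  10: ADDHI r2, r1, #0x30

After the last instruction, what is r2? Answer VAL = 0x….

VAL = 0x32

0: ✓ CMP  NZCV=0000
1: · SUBCS
2: ✓ MOVLS  r2←0xfe
3: ✓ MOVLS  r0←0xc2
4: ✓ CMP  NZCV=0010
5: · SUBMI
6: ✓ SUBHI  r2←0x9d
7: · MOVVS
8: ✓ CMP  NZCV=1010
9: · MOVEQ
10: ✓ ADDHI  r2←0x32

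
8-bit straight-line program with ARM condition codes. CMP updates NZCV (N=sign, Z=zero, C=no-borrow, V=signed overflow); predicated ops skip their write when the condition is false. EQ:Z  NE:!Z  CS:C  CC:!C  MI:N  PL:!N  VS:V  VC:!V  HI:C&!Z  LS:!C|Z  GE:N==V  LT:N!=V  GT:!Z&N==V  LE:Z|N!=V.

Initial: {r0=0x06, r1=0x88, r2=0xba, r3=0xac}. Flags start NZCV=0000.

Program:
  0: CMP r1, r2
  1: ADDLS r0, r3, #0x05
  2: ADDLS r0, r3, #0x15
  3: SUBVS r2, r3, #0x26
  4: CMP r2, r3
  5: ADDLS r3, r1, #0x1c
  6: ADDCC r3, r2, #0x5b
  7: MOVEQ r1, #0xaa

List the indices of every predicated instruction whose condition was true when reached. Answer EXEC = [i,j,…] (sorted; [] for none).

EXEC = [1,2]

[0] flags=1000 → (cmp)
[1] flags=1000 LS?T → r0=0xb1
[2] flags=1000 LS?T → r0=0xc1
[3] flags=1000 VS?F → skip
[4] flags=0010 → (cmp)
[5] flags=0010 LS?F → skip
[6] flags=0010 CC?F → skip
[7] flags=0010 EQ?F → skip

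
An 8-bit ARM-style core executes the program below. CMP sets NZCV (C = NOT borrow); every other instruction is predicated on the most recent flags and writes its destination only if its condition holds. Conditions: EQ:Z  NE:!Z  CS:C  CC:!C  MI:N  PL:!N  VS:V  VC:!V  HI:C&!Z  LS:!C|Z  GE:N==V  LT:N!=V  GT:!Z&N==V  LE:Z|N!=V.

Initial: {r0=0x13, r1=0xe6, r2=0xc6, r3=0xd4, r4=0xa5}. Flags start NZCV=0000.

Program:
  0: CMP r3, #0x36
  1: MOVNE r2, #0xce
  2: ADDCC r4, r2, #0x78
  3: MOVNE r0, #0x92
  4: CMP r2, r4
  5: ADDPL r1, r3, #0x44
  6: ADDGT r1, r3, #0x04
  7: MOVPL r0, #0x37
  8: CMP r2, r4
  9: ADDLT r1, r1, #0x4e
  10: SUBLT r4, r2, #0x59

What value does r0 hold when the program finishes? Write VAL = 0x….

VAL = 0x37

0: ✓ CMP  NZCV=1010
1: ✓ MOVNE  r2←0xce
2: · ADDCC
3: ✓ MOVNE  r0←0x92
4: ✓ CMP  NZCV=0010
5: ✓ ADDPL  r1←0x18
6: ✓ ADDGT  r1←0xd8
7: ✓ MOVPL  r0←0x37
8: ✓ CMP  NZCV=0010
9: · ADDLT
10: · SUBLT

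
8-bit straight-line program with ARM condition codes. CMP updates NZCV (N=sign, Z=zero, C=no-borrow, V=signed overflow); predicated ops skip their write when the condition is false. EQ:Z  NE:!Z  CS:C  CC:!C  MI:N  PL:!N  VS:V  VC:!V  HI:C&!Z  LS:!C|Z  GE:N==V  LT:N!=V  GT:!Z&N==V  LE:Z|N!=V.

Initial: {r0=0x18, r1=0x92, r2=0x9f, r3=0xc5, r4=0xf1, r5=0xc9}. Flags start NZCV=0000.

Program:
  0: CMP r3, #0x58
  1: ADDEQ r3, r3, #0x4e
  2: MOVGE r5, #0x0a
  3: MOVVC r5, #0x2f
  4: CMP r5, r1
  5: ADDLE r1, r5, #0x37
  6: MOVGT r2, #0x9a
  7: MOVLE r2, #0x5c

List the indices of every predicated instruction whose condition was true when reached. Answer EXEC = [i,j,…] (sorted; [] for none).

0: ✓ CMP  NZCV=0011
1: · ADDEQ
2: · MOVGE
3: · MOVVC
4: ✓ CMP  NZCV=0010
5: · ADDLE
6: ✓ MOVGT  r2←0x9a
7: · MOVLE

EXEC = [6]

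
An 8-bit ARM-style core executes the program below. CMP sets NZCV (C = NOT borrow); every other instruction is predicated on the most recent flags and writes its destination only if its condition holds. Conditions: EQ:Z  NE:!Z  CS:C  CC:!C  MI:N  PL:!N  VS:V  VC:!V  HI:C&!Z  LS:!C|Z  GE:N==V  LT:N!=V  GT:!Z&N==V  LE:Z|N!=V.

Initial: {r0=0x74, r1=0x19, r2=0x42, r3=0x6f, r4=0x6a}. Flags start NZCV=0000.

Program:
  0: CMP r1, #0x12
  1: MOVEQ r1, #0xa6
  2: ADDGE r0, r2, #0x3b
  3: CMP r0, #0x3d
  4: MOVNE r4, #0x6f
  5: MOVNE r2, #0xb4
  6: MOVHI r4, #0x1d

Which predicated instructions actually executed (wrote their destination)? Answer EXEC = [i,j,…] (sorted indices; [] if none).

0: ✓ CMP  NZCV=0010
1: · MOVEQ
2: ✓ ADDGE  r0←0x7d
3: ✓ CMP  NZCV=0010
4: ✓ MOVNE  r4←0x6f
5: ✓ MOVNE  r2←0xb4
6: ✓ MOVHI  r4←0x1d

EXEC = [2,4,5,6]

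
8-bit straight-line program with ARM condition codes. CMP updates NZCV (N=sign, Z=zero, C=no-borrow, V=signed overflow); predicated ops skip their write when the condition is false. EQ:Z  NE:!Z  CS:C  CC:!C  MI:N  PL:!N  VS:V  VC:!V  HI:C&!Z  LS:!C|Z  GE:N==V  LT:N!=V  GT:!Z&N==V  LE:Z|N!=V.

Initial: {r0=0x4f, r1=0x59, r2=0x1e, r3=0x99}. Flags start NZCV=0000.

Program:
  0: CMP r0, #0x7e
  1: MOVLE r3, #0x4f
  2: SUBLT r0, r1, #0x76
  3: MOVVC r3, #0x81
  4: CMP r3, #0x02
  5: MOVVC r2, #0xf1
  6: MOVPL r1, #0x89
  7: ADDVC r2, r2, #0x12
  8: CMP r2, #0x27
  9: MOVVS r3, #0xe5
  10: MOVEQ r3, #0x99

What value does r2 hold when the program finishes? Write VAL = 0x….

VAL = 0x1e

0: ✓ CMP  NZCV=1000
1: ✓ MOVLE  r3←0x4f
2: ✓ SUBLT  r0←0xe3
3: ✓ MOVVC  r3←0x81
4: ✓ CMP  NZCV=0011
5: · MOVVC
6: ✓ MOVPL  r1←0x89
7: · ADDVC
8: ✓ CMP  NZCV=1000
9: · MOVVS
10: · MOVEQ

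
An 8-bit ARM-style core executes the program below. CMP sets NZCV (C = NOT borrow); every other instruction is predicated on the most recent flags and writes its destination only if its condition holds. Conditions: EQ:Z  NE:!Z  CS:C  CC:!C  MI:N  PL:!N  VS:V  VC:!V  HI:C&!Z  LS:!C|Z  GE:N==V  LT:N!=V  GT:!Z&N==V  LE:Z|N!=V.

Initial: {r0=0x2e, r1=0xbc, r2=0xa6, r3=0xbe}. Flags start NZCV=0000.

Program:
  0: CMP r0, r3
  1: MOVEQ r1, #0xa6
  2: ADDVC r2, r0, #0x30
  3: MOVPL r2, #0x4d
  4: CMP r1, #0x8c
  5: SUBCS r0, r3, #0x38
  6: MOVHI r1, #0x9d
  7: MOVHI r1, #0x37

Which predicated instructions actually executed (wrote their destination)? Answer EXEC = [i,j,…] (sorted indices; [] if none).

[0] flags=0000 → (cmp)
[1] flags=0000 EQ?F → skip
[2] flags=0000 VC?T → r2=0x5e
[3] flags=0000 PL?T → r2=0x4d
[4] flags=0010 → (cmp)
[5] flags=0010 CS?T → r0=0x86
[6] flags=0010 HI?T → r1=0x9d
[7] flags=0010 HI?T → r1=0x37

EXEC = [2,3,5,6,7]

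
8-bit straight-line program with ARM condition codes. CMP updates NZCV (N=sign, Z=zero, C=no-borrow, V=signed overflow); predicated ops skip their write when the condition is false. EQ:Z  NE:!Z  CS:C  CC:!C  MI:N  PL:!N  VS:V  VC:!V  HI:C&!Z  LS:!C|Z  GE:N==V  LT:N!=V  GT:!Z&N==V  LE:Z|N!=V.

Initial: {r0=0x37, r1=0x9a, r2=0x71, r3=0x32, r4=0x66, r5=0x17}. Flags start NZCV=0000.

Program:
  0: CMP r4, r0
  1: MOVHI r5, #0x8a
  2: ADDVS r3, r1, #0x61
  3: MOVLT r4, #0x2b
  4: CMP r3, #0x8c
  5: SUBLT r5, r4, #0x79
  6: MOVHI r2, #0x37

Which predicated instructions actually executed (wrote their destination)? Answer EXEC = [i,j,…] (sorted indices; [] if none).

EXEC = [1]

[0] flags=0010 → (cmp)
[1] flags=0010 HI?T → r5=0x8a
[2] flags=0010 VS?F → skip
[3] flags=0010 LT?F → skip
[4] flags=1001 → (cmp)
[5] flags=1001 LT?F → skip
[6] flags=1001 HI?F → skip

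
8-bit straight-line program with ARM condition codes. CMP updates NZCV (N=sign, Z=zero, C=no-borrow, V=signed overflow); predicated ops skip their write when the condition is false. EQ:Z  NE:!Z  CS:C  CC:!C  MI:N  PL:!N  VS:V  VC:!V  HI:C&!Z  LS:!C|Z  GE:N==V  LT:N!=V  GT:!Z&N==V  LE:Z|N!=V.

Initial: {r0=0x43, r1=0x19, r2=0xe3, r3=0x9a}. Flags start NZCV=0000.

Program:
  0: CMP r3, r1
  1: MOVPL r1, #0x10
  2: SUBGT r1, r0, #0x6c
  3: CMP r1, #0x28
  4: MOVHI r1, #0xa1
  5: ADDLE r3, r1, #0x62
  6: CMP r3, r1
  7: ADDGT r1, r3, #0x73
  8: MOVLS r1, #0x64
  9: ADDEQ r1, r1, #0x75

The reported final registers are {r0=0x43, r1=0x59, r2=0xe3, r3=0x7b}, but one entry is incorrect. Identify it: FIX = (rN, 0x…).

FIX = (r1, 0xee)

0: ✓ CMP  NZCV=1010
1: · MOVPL
2: · SUBGT
3: ✓ CMP  NZCV=1000
4: · MOVHI
5: ✓ ADDLE  r3←0x7b
6: ✓ CMP  NZCV=0010
7: ✓ ADDGT  r1←0xee
8: · MOVLS
9: · ADDEQ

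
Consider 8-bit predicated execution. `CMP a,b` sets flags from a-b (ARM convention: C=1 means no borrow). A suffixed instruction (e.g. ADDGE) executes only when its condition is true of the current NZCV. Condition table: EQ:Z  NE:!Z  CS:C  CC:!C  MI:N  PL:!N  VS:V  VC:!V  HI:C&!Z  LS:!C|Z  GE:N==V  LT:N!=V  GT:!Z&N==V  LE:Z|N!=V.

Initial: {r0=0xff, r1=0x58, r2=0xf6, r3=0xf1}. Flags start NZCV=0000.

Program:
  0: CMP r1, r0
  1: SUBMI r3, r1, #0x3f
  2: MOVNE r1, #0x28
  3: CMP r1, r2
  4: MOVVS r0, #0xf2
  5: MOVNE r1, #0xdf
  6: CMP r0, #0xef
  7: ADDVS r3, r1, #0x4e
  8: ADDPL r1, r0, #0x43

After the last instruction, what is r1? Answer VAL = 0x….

VAL = 0x42

[0] flags=0000 → (cmp)
[1] flags=0000 MI?F → skip
[2] flags=0000 NE?T → r1=0x28
[3] flags=0000 → (cmp)
[4] flags=0000 VS?F → skip
[5] flags=0000 NE?T → r1=0xdf
[6] flags=0010 → (cmp)
[7] flags=0010 VS?F → skip
[8] flags=0010 PL?T → r1=0x42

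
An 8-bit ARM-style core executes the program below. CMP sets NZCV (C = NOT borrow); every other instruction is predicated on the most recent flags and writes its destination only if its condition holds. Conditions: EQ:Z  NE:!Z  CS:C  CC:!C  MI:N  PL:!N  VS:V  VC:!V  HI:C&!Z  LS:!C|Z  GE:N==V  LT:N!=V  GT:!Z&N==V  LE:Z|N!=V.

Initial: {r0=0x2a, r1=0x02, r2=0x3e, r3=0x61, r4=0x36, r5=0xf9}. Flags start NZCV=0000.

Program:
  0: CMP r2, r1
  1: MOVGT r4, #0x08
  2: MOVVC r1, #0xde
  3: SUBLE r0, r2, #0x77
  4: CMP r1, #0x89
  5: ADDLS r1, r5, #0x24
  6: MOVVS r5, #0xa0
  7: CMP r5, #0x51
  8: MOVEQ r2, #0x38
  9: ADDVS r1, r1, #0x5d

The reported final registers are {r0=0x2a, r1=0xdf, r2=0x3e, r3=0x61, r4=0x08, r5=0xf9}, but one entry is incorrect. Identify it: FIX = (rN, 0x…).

0: ✓ CMP  NZCV=0010
1: ✓ MOVGT  r4←0x08
2: ✓ MOVVC  r1←0xde
3: · SUBLE
4: ✓ CMP  NZCV=0010
5: · ADDLS
6: · MOVVS
7: ✓ CMP  NZCV=1010
8: · MOVEQ
9: · ADDVS

FIX = (r1, 0xde)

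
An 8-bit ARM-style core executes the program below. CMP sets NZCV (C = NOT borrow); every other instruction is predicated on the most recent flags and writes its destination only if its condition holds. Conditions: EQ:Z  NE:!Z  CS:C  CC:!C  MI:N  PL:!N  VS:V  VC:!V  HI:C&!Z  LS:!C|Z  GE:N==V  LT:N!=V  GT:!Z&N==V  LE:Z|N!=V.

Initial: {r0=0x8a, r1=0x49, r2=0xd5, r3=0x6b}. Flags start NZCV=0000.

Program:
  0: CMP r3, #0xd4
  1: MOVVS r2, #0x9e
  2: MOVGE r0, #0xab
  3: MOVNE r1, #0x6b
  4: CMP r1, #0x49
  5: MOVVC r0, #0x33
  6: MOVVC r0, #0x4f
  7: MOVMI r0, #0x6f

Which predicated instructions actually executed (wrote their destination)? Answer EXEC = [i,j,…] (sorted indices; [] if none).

EXEC = [1,2,3,5,6]

[0] flags=1001 → (cmp)
[1] flags=1001 VS?T → r2=0x9e
[2] flags=1001 GE?T → r0=0xab
[3] flags=1001 NE?T → r1=0x6b
[4] flags=0010 → (cmp)
[5] flags=0010 VC?T → r0=0x33
[6] flags=0010 VC?T → r0=0x4f
[7] flags=0010 MI?F → skip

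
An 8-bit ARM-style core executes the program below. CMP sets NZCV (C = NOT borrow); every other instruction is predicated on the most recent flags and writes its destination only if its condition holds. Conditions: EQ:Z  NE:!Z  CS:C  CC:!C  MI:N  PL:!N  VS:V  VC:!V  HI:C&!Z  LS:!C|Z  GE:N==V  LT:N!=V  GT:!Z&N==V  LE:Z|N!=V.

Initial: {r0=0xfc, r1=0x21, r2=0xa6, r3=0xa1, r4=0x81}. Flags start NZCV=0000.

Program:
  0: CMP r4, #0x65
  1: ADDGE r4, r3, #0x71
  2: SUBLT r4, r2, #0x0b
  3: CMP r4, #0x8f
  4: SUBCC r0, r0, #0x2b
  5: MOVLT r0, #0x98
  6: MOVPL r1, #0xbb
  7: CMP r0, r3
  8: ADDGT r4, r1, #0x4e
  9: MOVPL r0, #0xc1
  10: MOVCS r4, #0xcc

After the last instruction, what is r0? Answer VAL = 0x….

0: ✓ CMP  NZCV=0011
1: · ADDGE
2: ✓ SUBLT  r4←0x9b
3: ✓ CMP  NZCV=0010
4: · SUBCC
5: · MOVLT
6: ✓ MOVPL  r1←0xbb
7: ✓ CMP  NZCV=0010
8: ✓ ADDGT  r4←0x09
9: ✓ MOVPL  r0←0xc1
10: ✓ MOVCS  r4←0xcc

VAL = 0xc1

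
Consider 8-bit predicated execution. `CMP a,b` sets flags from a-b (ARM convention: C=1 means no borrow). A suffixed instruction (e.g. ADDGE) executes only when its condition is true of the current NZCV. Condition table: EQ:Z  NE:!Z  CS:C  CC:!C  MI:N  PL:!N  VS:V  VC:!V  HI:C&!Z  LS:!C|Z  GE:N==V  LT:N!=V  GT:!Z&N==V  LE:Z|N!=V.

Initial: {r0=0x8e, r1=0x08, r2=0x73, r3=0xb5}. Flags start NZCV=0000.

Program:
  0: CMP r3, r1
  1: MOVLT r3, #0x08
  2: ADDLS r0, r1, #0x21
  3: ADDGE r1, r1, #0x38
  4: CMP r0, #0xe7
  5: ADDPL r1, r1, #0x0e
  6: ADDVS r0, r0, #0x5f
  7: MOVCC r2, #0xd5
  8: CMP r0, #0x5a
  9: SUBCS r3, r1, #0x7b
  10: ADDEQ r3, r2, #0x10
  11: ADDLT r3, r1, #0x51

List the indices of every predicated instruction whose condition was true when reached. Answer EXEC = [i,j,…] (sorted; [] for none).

EXEC = [1,7,9,11]

[0] flags=1010 → (cmp)
[1] flags=1010 LT?T → r3=0x08
[2] flags=1010 LS?F → skip
[3] flags=1010 GE?F → skip
[4] flags=1000 → (cmp)
[5] flags=1000 PL?F → skip
[6] flags=1000 VS?F → skip
[7] flags=1000 CC?T → r2=0xd5
[8] flags=0011 → (cmp)
[9] flags=0011 CS?T → r3=0x8d
[10] flags=0011 EQ?F → skip
[11] flags=0011 LT?T → r3=0x59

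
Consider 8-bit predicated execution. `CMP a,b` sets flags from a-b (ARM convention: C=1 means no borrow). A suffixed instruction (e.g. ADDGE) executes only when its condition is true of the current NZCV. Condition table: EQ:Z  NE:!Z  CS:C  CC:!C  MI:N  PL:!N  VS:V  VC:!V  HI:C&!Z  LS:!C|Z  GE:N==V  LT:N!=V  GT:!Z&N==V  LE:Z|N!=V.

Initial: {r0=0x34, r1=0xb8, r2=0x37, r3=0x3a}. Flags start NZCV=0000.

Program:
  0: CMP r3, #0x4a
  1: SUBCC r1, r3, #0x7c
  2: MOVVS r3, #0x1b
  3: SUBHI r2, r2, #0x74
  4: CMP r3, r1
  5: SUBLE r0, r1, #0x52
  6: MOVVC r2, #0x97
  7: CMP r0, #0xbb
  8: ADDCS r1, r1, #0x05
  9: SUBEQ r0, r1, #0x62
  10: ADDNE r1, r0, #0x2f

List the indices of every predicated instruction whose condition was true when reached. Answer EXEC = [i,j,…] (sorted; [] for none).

EXEC = [1,6,10]

0: ✓ CMP  NZCV=1000
1: ✓ SUBCC  r1←0xbe
2: · MOVVS
3: · SUBHI
4: ✓ CMP  NZCV=0000
5: · SUBLE
6: ✓ MOVVC  r2←0x97
7: ✓ CMP  NZCV=0000
8: · ADDCS
9: · SUBEQ
10: ✓ ADDNE  r1←0x63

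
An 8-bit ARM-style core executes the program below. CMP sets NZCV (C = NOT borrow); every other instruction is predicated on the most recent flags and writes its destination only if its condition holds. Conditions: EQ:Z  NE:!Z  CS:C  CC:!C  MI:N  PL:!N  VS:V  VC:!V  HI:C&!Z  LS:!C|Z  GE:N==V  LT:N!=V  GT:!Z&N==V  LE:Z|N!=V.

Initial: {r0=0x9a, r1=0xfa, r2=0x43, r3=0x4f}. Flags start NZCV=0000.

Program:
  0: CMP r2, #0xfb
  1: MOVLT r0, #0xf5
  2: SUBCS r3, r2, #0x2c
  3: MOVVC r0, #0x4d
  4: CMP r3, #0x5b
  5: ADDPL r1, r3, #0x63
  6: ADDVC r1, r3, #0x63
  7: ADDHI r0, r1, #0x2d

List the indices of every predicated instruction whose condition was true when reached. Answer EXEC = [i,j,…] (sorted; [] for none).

[0] flags=0000 → (cmp)
[1] flags=0000 LT?F → skip
[2] flags=0000 CS?F → skip
[3] flags=0000 VC?T → r0=0x4d
[4] flags=1000 → (cmp)
[5] flags=1000 PL?F → skip
[6] flags=1000 VC?T → r1=0xb2
[7] flags=1000 HI?F → skip

EXEC = [3,6]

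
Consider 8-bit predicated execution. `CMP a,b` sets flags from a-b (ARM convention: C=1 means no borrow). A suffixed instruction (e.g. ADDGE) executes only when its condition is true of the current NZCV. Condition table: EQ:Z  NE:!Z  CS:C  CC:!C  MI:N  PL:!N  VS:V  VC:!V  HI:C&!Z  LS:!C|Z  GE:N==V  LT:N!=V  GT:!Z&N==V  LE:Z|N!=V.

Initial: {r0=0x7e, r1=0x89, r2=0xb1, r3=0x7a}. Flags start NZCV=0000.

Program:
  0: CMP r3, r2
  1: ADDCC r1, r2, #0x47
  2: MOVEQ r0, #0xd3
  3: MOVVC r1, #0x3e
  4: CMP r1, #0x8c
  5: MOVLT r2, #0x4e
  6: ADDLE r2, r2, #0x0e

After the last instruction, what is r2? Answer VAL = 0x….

VAL = 0xb1

[0] flags=1001 → (cmp)
[1] flags=1001 CC?T → r1=0xf8
[2] flags=1001 EQ?F → skip
[3] flags=1001 VC?F → skip
[4] flags=0010 → (cmp)
[5] flags=0010 LT?F → skip
[6] flags=0010 LE?F → skip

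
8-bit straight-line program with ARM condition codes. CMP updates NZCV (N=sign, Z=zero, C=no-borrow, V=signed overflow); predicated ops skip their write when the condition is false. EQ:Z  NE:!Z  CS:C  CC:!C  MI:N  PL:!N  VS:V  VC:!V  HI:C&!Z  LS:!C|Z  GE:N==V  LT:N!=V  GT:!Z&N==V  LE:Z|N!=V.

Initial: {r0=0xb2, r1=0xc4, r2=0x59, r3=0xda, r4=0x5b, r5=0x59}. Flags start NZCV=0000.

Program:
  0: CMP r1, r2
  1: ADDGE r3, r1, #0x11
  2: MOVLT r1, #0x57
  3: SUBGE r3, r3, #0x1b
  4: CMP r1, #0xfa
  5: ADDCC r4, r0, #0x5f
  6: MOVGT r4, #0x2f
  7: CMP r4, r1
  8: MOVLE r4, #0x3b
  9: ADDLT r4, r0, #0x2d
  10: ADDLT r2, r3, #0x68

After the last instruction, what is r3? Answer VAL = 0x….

0: ✓ CMP  NZCV=0011
1: · ADDGE
2: ✓ MOVLT  r1←0x57
3: · SUBGE
4: ✓ CMP  NZCV=0000
5: ✓ ADDCC  r4←0x11
6: ✓ MOVGT  r4←0x2f
7: ✓ CMP  NZCV=1000
8: ✓ MOVLE  r4←0x3b
9: ✓ ADDLT  r4←0xdf
10: ✓ ADDLT  r2←0x42

VAL = 0xda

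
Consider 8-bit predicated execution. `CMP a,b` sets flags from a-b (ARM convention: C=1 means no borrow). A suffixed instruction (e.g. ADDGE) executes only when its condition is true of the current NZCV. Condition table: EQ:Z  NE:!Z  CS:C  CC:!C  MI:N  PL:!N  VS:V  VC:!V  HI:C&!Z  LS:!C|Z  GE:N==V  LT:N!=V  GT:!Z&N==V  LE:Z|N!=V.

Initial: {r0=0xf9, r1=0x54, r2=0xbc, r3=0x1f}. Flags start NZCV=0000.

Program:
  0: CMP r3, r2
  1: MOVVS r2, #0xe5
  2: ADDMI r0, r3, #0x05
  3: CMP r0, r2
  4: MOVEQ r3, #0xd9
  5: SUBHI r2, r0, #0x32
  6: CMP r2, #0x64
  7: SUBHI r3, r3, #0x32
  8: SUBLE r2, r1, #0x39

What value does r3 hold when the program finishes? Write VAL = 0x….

VAL = 0xed

0: ✓ CMP  NZCV=0000
1: · MOVVS
2: · ADDMI
3: ✓ CMP  NZCV=0010
4: · MOVEQ
5: ✓ SUBHI  r2←0xc7
6: ✓ CMP  NZCV=0011
7: ✓ SUBHI  r3←0xed
8: ✓ SUBLE  r2←0x1b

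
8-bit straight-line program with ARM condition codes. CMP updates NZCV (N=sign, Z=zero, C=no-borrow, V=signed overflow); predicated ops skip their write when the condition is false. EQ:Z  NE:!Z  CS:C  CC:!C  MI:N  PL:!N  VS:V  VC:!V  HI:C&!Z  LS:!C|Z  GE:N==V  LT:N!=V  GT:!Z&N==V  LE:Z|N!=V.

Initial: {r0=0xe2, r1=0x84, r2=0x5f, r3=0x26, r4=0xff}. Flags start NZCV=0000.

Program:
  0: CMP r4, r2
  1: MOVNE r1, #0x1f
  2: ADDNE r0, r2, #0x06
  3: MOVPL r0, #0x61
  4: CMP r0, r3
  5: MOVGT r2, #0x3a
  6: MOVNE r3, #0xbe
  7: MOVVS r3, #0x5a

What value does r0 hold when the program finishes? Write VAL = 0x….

[0] flags=1010 → (cmp)
[1] flags=1010 NE?T → r1=0x1f
[2] flags=1010 NE?T → r0=0x65
[3] flags=1010 PL?F → skip
[4] flags=0010 → (cmp)
[5] flags=0010 GT?T → r2=0x3a
[6] flags=0010 NE?T → r3=0xbe
[7] flags=0010 VS?F → skip

VAL = 0x65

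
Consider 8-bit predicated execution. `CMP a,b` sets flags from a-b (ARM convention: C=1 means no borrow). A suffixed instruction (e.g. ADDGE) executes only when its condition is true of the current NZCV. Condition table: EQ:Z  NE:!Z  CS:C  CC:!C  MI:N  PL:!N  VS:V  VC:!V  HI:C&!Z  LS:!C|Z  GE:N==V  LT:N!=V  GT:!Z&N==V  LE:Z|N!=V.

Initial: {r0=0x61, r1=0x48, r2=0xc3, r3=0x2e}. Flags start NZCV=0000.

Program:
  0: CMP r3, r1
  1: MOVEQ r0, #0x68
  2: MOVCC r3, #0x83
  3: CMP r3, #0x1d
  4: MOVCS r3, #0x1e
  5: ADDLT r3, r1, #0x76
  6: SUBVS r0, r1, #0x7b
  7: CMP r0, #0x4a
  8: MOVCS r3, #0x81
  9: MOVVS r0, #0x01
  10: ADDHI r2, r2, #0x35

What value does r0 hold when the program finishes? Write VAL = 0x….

[0] flags=1000 → (cmp)
[1] flags=1000 EQ?F → skip
[2] flags=1000 CC?T → r3=0x83
[3] flags=0011 → (cmp)
[4] flags=0011 CS?T → r3=0x1e
[5] flags=0011 LT?T → r3=0xbe
[6] flags=0011 VS?T → r0=0xcd
[7] flags=1010 → (cmp)
[8] flags=1010 CS?T → r3=0x81
[9] flags=1010 VS?F → skip
[10] flags=1010 HI?T → r2=0xf8

VAL = 0xcd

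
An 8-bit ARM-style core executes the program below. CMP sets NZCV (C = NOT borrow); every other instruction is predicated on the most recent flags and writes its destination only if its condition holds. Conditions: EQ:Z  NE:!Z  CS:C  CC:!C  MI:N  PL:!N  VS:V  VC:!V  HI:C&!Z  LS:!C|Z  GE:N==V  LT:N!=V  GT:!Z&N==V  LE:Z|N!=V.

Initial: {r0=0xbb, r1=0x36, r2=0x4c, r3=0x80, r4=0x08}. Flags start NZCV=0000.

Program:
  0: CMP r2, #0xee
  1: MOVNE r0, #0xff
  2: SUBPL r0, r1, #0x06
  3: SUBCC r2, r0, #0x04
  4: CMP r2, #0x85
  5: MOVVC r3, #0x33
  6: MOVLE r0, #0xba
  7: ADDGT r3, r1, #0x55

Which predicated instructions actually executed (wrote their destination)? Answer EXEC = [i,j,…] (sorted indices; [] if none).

[0] flags=0000 → (cmp)
[1] flags=0000 NE?T → r0=0xff
[2] flags=0000 PL?T → r0=0x30
[3] flags=0000 CC?T → r2=0x2c
[4] flags=1001 → (cmp)
[5] flags=1001 VC?F → skip
[6] flags=1001 LE?F → skip
[7] flags=1001 GT?T → r3=0x8b

EXEC = [1,2,3,7]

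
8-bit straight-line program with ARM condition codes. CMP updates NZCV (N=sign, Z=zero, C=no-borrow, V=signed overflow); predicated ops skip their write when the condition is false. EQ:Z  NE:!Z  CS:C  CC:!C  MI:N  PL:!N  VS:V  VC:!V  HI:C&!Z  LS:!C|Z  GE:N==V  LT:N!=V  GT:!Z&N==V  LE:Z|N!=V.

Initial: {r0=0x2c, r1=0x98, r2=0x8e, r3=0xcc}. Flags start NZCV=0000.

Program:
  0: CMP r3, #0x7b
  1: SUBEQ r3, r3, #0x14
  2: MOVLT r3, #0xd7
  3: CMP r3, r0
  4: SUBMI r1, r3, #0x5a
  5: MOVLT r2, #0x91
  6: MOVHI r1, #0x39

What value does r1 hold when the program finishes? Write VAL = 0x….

[0] flags=0011 → (cmp)
[1] flags=0011 EQ?F → skip
[2] flags=0011 LT?T → r3=0xd7
[3] flags=1010 → (cmp)
[4] flags=1010 MI?T → r1=0x7d
[5] flags=1010 LT?T → r2=0x91
[6] flags=1010 HI?T → r1=0x39

VAL = 0x39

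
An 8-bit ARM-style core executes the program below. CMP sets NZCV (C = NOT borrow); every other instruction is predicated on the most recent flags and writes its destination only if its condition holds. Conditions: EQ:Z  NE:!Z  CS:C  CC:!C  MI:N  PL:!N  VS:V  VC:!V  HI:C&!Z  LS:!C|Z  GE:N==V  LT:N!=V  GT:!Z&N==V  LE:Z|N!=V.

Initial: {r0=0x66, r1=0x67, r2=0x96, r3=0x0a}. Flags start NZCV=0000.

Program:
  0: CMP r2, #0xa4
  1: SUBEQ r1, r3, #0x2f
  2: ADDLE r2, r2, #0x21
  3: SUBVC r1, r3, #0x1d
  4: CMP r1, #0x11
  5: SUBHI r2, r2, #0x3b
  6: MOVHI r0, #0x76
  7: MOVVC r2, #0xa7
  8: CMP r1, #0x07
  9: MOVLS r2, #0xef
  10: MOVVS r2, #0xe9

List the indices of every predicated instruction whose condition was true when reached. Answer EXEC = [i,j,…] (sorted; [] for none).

0: ✓ CMP  NZCV=1000
1: · SUBEQ
2: ✓ ADDLE  r2←0xb7
3: ✓ SUBVC  r1←0xed
4: ✓ CMP  NZCV=1010
5: ✓ SUBHI  r2←0x7c
6: ✓ MOVHI  r0←0x76
7: ✓ MOVVC  r2←0xa7
8: ✓ CMP  NZCV=1010
9: · MOVLS
10: · MOVVS

EXEC = [2,3,5,6,7]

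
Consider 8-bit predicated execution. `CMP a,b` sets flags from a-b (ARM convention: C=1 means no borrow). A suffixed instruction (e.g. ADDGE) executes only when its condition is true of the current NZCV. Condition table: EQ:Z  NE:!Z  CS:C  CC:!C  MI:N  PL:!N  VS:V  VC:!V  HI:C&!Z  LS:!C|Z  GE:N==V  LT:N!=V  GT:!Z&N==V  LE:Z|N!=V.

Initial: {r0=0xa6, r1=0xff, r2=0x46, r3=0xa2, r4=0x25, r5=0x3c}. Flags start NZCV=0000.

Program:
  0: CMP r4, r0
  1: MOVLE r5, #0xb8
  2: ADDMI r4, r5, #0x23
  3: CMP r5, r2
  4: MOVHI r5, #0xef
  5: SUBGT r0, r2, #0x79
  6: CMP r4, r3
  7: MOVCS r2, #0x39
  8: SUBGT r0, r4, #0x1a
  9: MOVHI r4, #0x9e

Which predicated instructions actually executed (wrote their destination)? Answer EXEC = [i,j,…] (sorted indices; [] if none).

EXEC = [8]

0: ✓ CMP  NZCV=0000
1: · MOVLE
2: · ADDMI
3: ✓ CMP  NZCV=1000
4: · MOVHI
5: · SUBGT
6: ✓ CMP  NZCV=1001
7: · MOVCS
8: ✓ SUBGT  r0←0x0b
9: · MOVHI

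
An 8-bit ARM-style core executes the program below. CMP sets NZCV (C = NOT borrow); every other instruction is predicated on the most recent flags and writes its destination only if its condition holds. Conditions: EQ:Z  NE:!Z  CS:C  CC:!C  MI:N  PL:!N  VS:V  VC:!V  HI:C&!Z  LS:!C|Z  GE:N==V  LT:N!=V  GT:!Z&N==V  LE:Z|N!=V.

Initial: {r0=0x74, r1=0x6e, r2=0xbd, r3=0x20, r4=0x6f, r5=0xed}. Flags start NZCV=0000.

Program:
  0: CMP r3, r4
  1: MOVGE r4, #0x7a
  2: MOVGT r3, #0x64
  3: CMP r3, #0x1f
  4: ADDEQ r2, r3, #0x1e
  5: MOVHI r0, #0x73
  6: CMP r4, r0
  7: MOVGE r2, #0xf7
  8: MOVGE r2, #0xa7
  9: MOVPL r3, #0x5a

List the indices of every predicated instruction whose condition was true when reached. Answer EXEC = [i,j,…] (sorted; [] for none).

EXEC = [5]

[0] flags=1000 → (cmp)
[1] flags=1000 GE?F → skip
[2] flags=1000 GT?F → skip
[3] flags=0010 → (cmp)
[4] flags=0010 EQ?F → skip
[5] flags=0010 HI?T → r0=0x73
[6] flags=1000 → (cmp)
[7] flags=1000 GE?F → skip
[8] flags=1000 GE?F → skip
[9] flags=1000 PL?F → skip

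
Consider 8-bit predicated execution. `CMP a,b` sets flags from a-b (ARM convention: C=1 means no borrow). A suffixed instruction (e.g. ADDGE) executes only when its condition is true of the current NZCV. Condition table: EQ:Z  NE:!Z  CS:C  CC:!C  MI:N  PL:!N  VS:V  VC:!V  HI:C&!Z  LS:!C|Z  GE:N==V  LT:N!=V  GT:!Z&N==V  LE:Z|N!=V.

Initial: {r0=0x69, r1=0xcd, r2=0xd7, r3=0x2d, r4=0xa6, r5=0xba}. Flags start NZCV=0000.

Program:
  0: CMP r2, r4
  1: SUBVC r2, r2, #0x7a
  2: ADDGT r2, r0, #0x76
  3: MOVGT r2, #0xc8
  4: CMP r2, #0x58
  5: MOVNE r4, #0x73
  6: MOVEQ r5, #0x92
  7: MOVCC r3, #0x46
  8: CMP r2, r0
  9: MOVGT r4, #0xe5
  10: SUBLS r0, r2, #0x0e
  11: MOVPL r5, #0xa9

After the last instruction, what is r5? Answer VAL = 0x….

0: ✓ CMP  NZCV=0010
1: ✓ SUBVC  r2←0x5d
2: ✓ ADDGT  r2←0xdf
3: ✓ MOVGT  r2←0xc8
4: ✓ CMP  NZCV=0011
5: ✓ MOVNE  r4←0x73
6: · MOVEQ
7: · MOVCC
8: ✓ CMP  NZCV=0011
9: · MOVGT
10: · SUBLS
11: ✓ MOVPL  r5←0xa9

VAL = 0xa9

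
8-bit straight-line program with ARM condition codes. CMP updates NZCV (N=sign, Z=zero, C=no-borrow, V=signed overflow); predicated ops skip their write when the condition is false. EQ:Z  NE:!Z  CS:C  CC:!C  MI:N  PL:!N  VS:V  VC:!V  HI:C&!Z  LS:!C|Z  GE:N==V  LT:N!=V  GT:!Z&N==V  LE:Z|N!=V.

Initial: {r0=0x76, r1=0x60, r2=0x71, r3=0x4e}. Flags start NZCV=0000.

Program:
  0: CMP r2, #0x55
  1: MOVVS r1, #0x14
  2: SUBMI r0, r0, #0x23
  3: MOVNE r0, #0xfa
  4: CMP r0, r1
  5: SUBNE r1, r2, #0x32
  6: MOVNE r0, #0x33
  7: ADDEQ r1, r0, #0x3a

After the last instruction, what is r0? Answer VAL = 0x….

[0] flags=0010 → (cmp)
[1] flags=0010 VS?F → skip
[2] flags=0010 MI?F → skip
[3] flags=0010 NE?T → r0=0xfa
[4] flags=1010 → (cmp)
[5] flags=1010 NE?T → r1=0x3f
[6] flags=1010 NE?T → r0=0x33
[7] flags=1010 EQ?F → skip

VAL = 0x33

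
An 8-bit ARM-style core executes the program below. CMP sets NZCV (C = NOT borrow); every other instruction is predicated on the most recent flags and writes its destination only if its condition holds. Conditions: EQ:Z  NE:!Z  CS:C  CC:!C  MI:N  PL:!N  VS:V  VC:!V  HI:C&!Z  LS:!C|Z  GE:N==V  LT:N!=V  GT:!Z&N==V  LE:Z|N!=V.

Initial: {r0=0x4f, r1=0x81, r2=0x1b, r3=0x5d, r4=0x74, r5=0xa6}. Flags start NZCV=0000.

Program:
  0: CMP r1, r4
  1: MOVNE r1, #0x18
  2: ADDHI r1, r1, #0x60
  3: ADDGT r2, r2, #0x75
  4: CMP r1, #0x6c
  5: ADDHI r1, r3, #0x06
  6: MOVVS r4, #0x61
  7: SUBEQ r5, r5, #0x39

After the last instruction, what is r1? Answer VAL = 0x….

[0] flags=0011 → (cmp)
[1] flags=0011 NE?T → r1=0x18
[2] flags=0011 HI?T → r1=0x78
[3] flags=0011 GT?F → skip
[4] flags=0010 → (cmp)
[5] flags=0010 HI?T → r1=0x63
[6] flags=0010 VS?F → skip
[7] flags=0010 EQ?F → skip

VAL = 0x63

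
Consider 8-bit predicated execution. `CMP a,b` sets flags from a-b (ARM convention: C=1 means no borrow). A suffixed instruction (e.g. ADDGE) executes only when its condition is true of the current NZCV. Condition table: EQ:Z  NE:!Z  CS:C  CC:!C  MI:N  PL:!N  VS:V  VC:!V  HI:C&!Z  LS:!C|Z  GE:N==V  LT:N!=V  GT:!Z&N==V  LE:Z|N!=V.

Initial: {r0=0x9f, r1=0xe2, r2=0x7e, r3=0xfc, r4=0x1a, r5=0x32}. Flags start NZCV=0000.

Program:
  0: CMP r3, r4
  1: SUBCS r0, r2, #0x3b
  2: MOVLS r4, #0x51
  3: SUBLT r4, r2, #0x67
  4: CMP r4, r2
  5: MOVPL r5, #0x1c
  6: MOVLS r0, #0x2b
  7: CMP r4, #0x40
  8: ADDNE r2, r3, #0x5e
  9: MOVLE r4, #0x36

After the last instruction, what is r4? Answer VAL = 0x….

[0] flags=1010 → (cmp)
[1] flags=1010 CS?T → r0=0x43
[2] flags=1010 LS?F → skip
[3] flags=1010 LT?T → r4=0x17
[4] flags=1000 → (cmp)
[5] flags=1000 PL?F → skip
[6] flags=1000 LS?T → r0=0x2b
[7] flags=1000 → (cmp)
[8] flags=1000 NE?T → r2=0x5a
[9] flags=1000 LE?T → r4=0x36

VAL = 0x36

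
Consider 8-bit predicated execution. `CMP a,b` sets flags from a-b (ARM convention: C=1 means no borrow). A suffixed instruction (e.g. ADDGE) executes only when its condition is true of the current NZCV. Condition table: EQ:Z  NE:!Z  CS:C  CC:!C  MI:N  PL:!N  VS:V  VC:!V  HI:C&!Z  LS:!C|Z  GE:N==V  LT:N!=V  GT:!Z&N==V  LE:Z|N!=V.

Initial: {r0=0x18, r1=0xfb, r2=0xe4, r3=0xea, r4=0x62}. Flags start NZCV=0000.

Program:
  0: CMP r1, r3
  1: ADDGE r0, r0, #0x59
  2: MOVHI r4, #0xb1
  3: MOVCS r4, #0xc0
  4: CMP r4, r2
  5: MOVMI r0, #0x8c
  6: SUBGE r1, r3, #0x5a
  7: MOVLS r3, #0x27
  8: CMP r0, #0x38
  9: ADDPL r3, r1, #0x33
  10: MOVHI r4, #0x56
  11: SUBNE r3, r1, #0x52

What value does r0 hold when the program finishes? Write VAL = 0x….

VAL = 0x8c

[0] flags=0010 → (cmp)
[1] flags=0010 GE?T → r0=0x71
[2] flags=0010 HI?T → r4=0xb1
[3] flags=0010 CS?T → r4=0xc0
[4] flags=1000 → (cmp)
[5] flags=1000 MI?T → r0=0x8c
[6] flags=1000 GE?F → skip
[7] flags=1000 LS?T → r3=0x27
[8] flags=0011 → (cmp)
[9] flags=0011 PL?T → r3=0x2e
[10] flags=0011 HI?T → r4=0x56
[11] flags=0011 NE?T → r3=0xa9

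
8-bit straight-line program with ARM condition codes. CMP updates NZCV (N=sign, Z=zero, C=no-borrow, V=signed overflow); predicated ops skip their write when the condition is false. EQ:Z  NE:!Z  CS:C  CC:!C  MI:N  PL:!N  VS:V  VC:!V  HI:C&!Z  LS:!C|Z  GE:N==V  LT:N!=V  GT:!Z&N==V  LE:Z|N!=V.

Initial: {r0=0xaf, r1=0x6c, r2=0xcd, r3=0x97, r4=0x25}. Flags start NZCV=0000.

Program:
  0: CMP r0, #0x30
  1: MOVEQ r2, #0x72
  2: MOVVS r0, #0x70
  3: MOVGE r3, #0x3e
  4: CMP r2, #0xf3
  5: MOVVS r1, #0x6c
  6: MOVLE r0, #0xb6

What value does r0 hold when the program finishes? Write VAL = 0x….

VAL = 0xb6

0: ✓ CMP  NZCV=0011
1: · MOVEQ
2: ✓ MOVVS  r0←0x70
3: · MOVGE
4: ✓ CMP  NZCV=1000
5: · MOVVS
6: ✓ MOVLE  r0←0xb6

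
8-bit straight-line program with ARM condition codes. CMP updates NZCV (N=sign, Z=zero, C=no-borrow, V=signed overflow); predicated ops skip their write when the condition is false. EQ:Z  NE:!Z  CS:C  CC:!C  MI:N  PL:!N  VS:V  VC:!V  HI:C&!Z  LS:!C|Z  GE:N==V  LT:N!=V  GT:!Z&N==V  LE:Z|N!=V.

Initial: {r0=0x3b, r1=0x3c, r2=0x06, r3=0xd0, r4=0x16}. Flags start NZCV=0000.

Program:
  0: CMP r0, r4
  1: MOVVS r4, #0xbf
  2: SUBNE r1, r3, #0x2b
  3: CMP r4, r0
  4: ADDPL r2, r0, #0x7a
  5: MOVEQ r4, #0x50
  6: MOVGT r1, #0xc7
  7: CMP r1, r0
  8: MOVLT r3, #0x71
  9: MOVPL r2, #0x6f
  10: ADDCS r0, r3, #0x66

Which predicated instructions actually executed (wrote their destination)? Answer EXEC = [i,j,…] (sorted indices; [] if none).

0: ✓ CMP  NZCV=0010
1: · MOVVS
2: ✓ SUBNE  r1←0xa5
3: ✓ CMP  NZCV=1000
4: · ADDPL
5: · MOVEQ
6: · MOVGT
7: ✓ CMP  NZCV=0011
8: ✓ MOVLT  r3←0x71
9: ✓ MOVPL  r2←0x6f
10: ✓ ADDCS  r0←0xd7

EXEC = [2,8,9,10]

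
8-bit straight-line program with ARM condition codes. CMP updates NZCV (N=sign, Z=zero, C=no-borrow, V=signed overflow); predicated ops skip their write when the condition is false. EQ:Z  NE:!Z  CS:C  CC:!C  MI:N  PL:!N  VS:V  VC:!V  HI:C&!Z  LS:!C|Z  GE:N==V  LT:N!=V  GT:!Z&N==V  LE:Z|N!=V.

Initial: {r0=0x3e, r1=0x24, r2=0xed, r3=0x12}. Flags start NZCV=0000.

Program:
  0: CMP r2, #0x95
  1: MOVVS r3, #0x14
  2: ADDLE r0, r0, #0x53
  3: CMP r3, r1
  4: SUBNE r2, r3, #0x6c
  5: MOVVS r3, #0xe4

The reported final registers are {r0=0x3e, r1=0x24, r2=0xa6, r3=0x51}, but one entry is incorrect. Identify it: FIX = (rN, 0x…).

FIX = (r3, 0x12)

0: ✓ CMP  NZCV=0010
1: · MOVVS
2: · ADDLE
3: ✓ CMP  NZCV=1000
4: ✓ SUBNE  r2←0xa6
5: · MOVVS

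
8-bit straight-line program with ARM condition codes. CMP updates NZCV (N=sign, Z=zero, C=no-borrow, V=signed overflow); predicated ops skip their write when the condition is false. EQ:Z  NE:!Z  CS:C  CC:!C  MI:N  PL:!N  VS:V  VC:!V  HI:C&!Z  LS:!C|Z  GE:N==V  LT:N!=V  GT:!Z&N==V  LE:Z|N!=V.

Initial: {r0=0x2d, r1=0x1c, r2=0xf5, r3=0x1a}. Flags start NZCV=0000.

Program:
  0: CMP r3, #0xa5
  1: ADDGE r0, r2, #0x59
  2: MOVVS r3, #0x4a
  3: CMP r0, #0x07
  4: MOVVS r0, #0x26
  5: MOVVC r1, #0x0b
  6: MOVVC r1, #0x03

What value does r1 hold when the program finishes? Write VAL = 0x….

VAL = 0x03

[0] flags=0000 → (cmp)
[1] flags=0000 GE?T → r0=0x4e
[2] flags=0000 VS?F → skip
[3] flags=0010 → (cmp)
[4] flags=0010 VS?F → skip
[5] flags=0010 VC?T → r1=0x0b
[6] flags=0010 VC?T → r1=0x03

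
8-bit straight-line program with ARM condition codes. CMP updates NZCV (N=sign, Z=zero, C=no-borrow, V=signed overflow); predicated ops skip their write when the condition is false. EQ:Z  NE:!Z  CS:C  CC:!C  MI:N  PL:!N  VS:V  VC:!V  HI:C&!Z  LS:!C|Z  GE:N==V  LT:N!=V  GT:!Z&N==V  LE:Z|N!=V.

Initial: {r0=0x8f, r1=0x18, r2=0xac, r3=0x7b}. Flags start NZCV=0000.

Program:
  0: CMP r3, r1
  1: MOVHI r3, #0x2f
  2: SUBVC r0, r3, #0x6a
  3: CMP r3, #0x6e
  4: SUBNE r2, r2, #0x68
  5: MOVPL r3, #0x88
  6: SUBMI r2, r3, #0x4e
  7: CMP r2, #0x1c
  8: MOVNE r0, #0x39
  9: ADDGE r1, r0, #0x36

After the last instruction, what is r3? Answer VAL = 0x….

VAL = 0x2f

[0] flags=0010 → (cmp)
[1] flags=0010 HI?T → r3=0x2f
[2] flags=0010 VC?T → r0=0xc5
[3] flags=1000 → (cmp)
[4] flags=1000 NE?T → r2=0x44
[5] flags=1000 PL?F → skip
[6] flags=1000 MI?T → r2=0xe1
[7] flags=1010 → (cmp)
[8] flags=1010 NE?T → r0=0x39
[9] flags=1010 GE?F → skip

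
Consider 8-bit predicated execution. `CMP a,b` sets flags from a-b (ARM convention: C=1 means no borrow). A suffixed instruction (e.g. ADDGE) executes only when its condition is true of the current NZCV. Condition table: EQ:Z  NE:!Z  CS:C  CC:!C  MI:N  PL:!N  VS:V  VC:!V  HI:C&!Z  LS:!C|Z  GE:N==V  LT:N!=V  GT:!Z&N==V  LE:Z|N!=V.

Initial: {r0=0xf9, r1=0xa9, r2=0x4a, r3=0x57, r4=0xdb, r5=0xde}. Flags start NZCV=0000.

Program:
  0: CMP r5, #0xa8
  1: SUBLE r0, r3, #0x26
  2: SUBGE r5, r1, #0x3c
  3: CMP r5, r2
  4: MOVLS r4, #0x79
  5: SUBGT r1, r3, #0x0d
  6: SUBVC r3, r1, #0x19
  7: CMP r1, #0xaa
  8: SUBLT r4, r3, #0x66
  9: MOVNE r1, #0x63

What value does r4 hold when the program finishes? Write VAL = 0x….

[0] flags=0010 → (cmp)
[1] flags=0010 LE?F → skip
[2] flags=0010 GE?T → r5=0x6d
[3] flags=0010 → (cmp)
[4] flags=0010 LS?F → skip
[5] flags=0010 GT?T → r1=0x4a
[6] flags=0010 VC?T → r3=0x31
[7] flags=1001 → (cmp)
[8] flags=1001 LT?F → skip
[9] flags=1001 NE?T → r1=0x63

VAL = 0xdb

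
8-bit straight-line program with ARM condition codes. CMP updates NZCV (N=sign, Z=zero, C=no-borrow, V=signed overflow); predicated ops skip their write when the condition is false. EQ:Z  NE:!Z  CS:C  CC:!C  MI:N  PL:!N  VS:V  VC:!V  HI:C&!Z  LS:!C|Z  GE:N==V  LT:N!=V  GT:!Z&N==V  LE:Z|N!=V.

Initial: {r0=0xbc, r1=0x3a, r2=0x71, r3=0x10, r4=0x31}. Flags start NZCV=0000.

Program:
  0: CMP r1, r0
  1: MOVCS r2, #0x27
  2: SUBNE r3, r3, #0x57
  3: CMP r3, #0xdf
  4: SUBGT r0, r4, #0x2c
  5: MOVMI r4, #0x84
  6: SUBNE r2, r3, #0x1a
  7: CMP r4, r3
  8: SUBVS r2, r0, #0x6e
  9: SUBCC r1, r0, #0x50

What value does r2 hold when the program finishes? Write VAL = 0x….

0: ✓ CMP  NZCV=0000
1: · MOVCS
2: ✓ SUBNE  r3←0xb9
3: ✓ CMP  NZCV=1000
4: · SUBGT
5: ✓ MOVMI  r4←0x84
6: ✓ SUBNE  r2←0x9f
7: ✓ CMP  NZCV=1000
8: · SUBVS
9: ✓ SUBCC  r1←0x6c

VAL = 0x9f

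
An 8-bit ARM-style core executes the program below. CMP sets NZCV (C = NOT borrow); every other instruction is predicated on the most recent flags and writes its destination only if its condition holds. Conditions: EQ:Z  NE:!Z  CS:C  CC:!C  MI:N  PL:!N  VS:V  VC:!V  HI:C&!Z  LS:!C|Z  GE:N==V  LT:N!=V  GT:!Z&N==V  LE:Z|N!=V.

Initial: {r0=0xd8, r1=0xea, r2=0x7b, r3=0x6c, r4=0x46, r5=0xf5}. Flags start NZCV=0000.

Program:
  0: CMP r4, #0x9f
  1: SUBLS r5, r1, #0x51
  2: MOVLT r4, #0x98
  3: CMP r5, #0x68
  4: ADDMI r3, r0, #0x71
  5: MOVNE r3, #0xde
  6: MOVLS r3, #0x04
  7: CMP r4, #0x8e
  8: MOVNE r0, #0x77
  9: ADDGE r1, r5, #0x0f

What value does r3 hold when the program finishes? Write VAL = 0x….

VAL = 0xde

[0] flags=1001 → (cmp)
[1] flags=1001 LS?T → r5=0x99
[2] flags=1001 LT?F → skip
[3] flags=0011 → (cmp)
[4] flags=0011 MI?F → skip
[5] flags=0011 NE?T → r3=0xde
[6] flags=0011 LS?F → skip
[7] flags=1001 → (cmp)
[8] flags=1001 NE?T → r0=0x77
[9] flags=1001 GE?T → r1=0xa8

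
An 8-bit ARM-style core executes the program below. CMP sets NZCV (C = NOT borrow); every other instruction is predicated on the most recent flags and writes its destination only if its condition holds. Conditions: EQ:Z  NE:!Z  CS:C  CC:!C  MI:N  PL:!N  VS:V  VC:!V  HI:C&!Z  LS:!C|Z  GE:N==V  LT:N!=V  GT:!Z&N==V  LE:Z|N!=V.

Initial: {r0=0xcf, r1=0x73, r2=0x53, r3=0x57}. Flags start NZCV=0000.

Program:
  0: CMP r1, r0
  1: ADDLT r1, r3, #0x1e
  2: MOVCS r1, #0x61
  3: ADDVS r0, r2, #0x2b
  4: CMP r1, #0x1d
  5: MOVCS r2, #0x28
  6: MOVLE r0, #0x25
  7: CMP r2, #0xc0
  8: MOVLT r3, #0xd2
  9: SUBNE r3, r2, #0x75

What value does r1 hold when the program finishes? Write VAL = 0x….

0: ✓ CMP  NZCV=1001
1: · ADDLT
2: · MOVCS
3: ✓ ADDVS  r0←0x7e
4: ✓ CMP  NZCV=0010
5: ✓ MOVCS  r2←0x28
6: · MOVLE
7: ✓ CMP  NZCV=0000
8: · MOVLT
9: ✓ SUBNE  r3←0xb3

VAL = 0x73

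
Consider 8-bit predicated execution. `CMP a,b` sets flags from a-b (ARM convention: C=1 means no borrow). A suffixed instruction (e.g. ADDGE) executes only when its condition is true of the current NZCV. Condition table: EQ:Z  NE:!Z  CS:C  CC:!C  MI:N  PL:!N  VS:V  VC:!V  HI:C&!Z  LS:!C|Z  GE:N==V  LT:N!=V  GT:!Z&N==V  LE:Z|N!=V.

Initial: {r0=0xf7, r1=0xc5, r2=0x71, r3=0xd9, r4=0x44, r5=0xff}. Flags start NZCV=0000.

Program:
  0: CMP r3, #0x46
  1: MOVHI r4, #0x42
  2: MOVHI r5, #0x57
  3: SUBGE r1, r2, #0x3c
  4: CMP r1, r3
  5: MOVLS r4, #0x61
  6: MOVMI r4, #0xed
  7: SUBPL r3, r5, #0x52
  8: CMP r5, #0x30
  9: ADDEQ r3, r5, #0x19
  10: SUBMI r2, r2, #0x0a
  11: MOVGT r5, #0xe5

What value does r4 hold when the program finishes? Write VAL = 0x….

VAL = 0xed

0: ✓ CMP  NZCV=1010
1: ✓ MOVHI  r4←0x42
2: ✓ MOVHI  r5←0x57
3: · SUBGE
4: ✓ CMP  NZCV=1000
5: ✓ MOVLS  r4←0x61
6: ✓ MOVMI  r4←0xed
7: · SUBPL
8: ✓ CMP  NZCV=0010
9: · ADDEQ
10: · SUBMI
11: ✓ MOVGT  r5←0xe5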